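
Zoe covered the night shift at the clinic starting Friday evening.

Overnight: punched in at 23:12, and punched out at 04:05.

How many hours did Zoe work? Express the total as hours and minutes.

4 h 53 min

Overnight: 23:12 → midnight = 0 h 48 min; midnight → 04:05 = 4 h 5 min; span 4 h 53 min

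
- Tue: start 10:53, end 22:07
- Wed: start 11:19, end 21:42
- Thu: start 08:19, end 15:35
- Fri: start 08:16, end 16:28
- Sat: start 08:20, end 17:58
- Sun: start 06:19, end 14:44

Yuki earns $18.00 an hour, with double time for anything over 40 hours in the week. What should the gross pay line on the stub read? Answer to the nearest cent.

$1264.80

Tue: 10:53–22:07 = 11 h 14 min
Wed: 11:19–21:42 = 10 h 23 min
Thu: 08:19–15:35 = 7 h 16 min
Fri: 08:16–16:28 = 8 h 12 min
Sat: 08:20–17:58 = 9 h 38 min
Sun: 06:19–14:44 = 8 h 25 min
Total worked: 55 h 8 min = 3308 min.
Regular 40 h 0 min = 2400 min at $18.00/h; overtime 15 h 8 min = 908 min at $36.00/h.
Pay = (2400 × $18.00 + 908 × $36.00) ÷ 60 = $1264.80.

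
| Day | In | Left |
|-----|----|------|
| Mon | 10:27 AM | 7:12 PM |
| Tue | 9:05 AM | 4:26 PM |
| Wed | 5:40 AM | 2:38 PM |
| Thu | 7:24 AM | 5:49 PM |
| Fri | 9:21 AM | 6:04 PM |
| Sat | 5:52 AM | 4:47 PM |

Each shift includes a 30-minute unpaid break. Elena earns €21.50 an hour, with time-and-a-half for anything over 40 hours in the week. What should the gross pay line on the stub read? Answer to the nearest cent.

€1250.76

Mon: 10:27 AM–7:12 PM = 8 h 45 min; less 30 min break → 8 h 15 min
Tue: 9:05 AM–4:26 PM = 7 h 21 min; less 30 min break → 6 h 51 min
Wed: 5:40 AM–2:38 PM = 8 h 58 min; less 30 min break → 8 h 28 min
Thu: 7:24 AM–5:49 PM = 10 h 25 min; less 30 min break → 9 h 55 min
Fri: 9:21 AM–6:04 PM = 8 h 43 min; less 30 min break → 8 h 13 min
Sat: 5:52 AM–4:47 PM = 10 h 55 min; less 30 min break → 10 h 25 min
Total worked: 52 h 7 min = 3127 min.
Regular 40 h 0 min = 2400 min at €21.50/h; overtime 12 h 7 min = 727 min at €32.25/h.
Pay = (2400 × €21.50 + 727 × €32.25) ÷ 60 = €1250.76.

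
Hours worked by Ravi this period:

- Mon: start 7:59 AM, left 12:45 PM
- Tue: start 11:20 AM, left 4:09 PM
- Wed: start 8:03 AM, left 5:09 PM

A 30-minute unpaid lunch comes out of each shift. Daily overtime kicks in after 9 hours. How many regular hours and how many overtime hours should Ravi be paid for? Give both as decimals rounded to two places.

Mon: 7:59 AM–12:45 PM = 4 h 46 min; less 30 min break → 4 h 16 min
Tue: 11:20 AM–4:09 PM = 4 h 49 min; less 30 min break → 4 h 19 min
Wed: 8:03 AM–5:09 PM = 9 h 6 min; less 30 min break → 8 h 36 min
Mon reg 4 h 16 min / OT 0 h 0 min; Tue reg 4 h 19 min / OT 0 h 0 min; Wed reg 8 h 36 min / OT 0 h 0 min.
Totals: regular 17 h 11 min, overtime 0 h 0 min.

Regular 17.18 hours, overtime 0.00 hours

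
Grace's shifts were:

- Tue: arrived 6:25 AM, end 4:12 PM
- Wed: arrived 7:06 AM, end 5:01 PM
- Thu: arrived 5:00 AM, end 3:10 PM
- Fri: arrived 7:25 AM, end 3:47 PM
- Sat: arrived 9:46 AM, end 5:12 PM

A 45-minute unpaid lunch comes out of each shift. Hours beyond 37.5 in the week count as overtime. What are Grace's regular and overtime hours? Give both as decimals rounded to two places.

Regular 37.50 hours, overtime 4.42 hours

Tue: 6:25 AM–4:12 PM = 9 h 47 min; less 45 min break → 9 h 2 min
Wed: 7:06 AM–5:01 PM = 9 h 55 min; less 45 min break → 9 h 10 min
Thu: 5:00 AM–3:10 PM = 10 h 10 min; less 45 min break → 9 h 25 min
Fri: 7:25 AM–3:47 PM = 8 h 22 min; less 45 min break → 7 h 37 min
Sat: 9:46 AM–5:12 PM = 7 h 26 min; less 45 min break → 6 h 41 min
Total worked: 41 h 55 min = 41.92 h.
Threshold 37.5 h → overtime 4 h 25 min, regular 37 h 30 min.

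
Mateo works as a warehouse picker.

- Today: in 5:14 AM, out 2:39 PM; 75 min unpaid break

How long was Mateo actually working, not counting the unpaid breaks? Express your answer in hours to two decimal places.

8.17 hours

Today: 5:14 AM–2:39 PM = 9 h 25 min; less 75 min break → 8 h 10 min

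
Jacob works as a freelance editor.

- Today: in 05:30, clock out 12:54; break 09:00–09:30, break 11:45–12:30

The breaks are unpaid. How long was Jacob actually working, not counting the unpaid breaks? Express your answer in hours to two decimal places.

Today: 05:30–12:54 = 7 h 24 min; less 75 min break → 6 h 9 min

6.15 hours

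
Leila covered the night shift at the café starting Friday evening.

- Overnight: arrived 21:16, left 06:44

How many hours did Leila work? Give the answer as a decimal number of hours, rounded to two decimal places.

Overnight: 21:16 → midnight = 2 h 44 min; midnight → 06:44 = 6 h 44 min; span 9 h 28 min

9.47 hours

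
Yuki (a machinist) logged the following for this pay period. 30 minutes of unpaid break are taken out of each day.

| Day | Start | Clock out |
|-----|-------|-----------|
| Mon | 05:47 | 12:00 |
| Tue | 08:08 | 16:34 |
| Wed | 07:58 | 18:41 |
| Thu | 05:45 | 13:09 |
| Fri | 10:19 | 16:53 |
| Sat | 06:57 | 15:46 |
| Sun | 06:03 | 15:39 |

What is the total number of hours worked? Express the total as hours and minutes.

54 h 15 min

Mon: 05:47–12:00 = 6 h 13 min; less 30 min break → 5 h 43 min
Tue: 08:08–16:34 = 8 h 26 min; less 30 min break → 7 h 56 min
Wed: 07:58–18:41 = 10 h 43 min; less 30 min break → 10 h 13 min
Thu: 05:45–13:09 = 7 h 24 min; less 30 min break → 6 h 54 min
Fri: 10:19–16:53 = 6 h 34 min; less 30 min break → 6 h 4 min
Sat: 06:57–15:46 = 8 h 49 min; less 30 min break → 8 h 19 min
Sun: 06:03–15:39 = 9 h 36 min; less 30 min break → 9 h 6 min
Total: 5 h 43 min + 7 h 56 min + 10 h 13 min + 6 h 54 min + 6 h 4 min + 8 h 19 min + 9 h 6 min = 54 h 15 min.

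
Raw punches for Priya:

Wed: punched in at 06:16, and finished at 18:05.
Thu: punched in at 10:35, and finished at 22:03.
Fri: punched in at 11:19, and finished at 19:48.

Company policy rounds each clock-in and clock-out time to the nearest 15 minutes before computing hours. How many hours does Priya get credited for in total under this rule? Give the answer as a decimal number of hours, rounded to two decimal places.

Wed: in 06:16→06:15, out 18:05→18:00; 11 h 45 min
Thu: in 10:35→10:30, out 22:03→22:00; 11 h 30 min
Fri: in 11:19→11:15, out 19:48→19:45; 8 h 30 min
Total credited: 31 h 45 min.

31.75 hours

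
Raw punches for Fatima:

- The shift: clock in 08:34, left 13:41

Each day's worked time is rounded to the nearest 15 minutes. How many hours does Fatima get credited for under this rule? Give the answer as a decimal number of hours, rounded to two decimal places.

5.00 hours

The shift: 08:34–13:41 = 5 h 7 min → rounds to 5 h 0 min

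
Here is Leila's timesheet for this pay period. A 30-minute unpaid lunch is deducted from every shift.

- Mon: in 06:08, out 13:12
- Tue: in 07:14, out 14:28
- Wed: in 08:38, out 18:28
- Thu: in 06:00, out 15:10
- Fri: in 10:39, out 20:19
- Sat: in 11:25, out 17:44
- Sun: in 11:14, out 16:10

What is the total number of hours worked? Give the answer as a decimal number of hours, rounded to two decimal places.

50.72 hours

Mon: 06:08–13:12 = 7 h 4 min; less 30 min break → 6 h 34 min
Tue: 07:14–14:28 = 7 h 14 min; less 30 min break → 6 h 44 min
Wed: 08:38–18:28 = 9 h 50 min; less 30 min break → 9 h 20 min
Thu: 06:00–15:10 = 9 h 10 min; less 30 min break → 8 h 40 min
Fri: 10:39–20:19 = 9 h 40 min; less 30 min break → 9 h 10 min
Sat: 11:25–17:44 = 6 h 19 min; less 30 min break → 5 h 49 min
Sun: 11:14–16:10 = 4 h 56 min; less 30 min break → 4 h 26 min
Total: 6 h 34 min + 6 h 44 min + 9 h 20 min + 8 h 40 min + 9 h 10 min + 5 h 49 min + 4 h 26 min = 50 h 43 min.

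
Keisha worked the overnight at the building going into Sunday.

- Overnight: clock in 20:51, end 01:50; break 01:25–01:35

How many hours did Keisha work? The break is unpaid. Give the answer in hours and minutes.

4 h 49 min

Overnight: 20:51 → midnight = 3 h 9 min; midnight → 01:50 = 1 h 50 min; span 4 h 59 min; less 10 min break → 4 h 49 min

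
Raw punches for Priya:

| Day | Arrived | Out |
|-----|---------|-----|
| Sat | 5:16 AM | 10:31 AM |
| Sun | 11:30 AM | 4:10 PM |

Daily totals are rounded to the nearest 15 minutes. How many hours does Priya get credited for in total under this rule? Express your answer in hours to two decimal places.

Sat: 5:16 AM–10:31 AM = 5 h 15 min → rounds to 5 h 15 min
Sun: 11:30 AM–4:10 PM = 4 h 40 min → rounds to 4 h 45 min
Total credited: 10 h 0 min.

10.00 hours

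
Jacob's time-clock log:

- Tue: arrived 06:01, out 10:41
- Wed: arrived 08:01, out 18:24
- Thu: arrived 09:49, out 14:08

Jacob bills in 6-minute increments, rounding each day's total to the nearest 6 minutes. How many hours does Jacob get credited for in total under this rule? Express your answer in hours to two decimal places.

Tue: 06:01–10:41 = 4 h 40 min → rounds to 4 h 42 min
Wed: 08:01–18:24 = 10 h 23 min → rounds to 10 h 24 min
Thu: 09:49–14:08 = 4 h 19 min → rounds to 4 h 18 min
Total credited: 19 h 24 min.

19.40 hours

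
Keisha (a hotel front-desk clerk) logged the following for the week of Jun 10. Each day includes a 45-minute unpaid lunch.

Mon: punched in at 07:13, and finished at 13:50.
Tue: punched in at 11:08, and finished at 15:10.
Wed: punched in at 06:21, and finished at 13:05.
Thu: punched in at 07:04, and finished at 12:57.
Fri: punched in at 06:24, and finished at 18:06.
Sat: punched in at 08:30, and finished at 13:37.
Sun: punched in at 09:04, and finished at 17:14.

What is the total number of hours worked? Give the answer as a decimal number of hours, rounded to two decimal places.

43.00 hours

Mon: 07:13–13:50 = 6 h 37 min; less 45 min break → 5 h 52 min
Tue: 11:08–15:10 = 4 h 2 min; less 45 min break → 3 h 17 min
Wed: 06:21–13:05 = 6 h 44 min; less 45 min break → 5 h 59 min
Thu: 07:04–12:57 = 5 h 53 min; less 45 min break → 5 h 8 min
Fri: 06:24–18:06 = 11 h 42 min; less 45 min break → 10 h 57 min
Sat: 08:30–13:37 = 5 h 7 min; less 45 min break → 4 h 22 min
Sun: 09:04–17:14 = 8 h 10 min; less 45 min break → 7 h 25 min
Total: 5 h 52 min + 3 h 17 min + 5 h 59 min + 5 h 8 min + 10 h 57 min + 4 h 22 min + 7 h 25 min = 43 h 0 min.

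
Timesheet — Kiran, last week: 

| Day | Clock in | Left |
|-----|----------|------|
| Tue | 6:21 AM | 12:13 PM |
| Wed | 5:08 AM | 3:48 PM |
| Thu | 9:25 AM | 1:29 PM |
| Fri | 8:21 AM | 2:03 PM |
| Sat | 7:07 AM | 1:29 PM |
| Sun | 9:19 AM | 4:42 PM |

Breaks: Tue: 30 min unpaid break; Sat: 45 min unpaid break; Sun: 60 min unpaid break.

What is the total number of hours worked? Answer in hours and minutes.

37 h 48 min

Tue: 6:21 AM–12:13 PM = 5 h 52 min; less 30 min break → 5 h 22 min
Wed: 5:08 AM–3:48 PM = 10 h 40 min
Thu: 9:25 AM–1:29 PM = 4 h 4 min
Fri: 8:21 AM–2:03 PM = 5 h 42 min
Sat: 7:07 AM–1:29 PM = 6 h 22 min; less 45 min break → 5 h 37 min
Sun: 9:19 AM–4:42 PM = 7 h 23 min; less 60 min break → 6 h 23 min
Total: 5 h 22 min + 10 h 40 min + 4 h 4 min + 5 h 42 min + 5 h 37 min + 6 h 23 min = 37 h 48 min.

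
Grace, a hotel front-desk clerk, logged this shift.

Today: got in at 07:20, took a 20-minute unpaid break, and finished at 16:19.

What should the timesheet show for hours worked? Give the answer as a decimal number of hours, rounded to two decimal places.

8.65 hours

Today: 07:20–16:19 = 8 h 59 min; less 20 min break → 8 h 39 min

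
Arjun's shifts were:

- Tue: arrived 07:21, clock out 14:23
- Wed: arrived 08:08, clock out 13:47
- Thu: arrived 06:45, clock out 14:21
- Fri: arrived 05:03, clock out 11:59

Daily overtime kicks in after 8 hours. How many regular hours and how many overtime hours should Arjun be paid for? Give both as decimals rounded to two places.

Regular 27.22 hours, overtime 0.00 hours

Tue: 07:21–14:23 = 7 h 2 min
Wed: 08:08–13:47 = 5 h 39 min
Thu: 06:45–14:21 = 7 h 36 min
Fri: 05:03–11:59 = 6 h 56 min
Tue reg 7 h 2 min / OT 0 h 0 min; Wed reg 5 h 39 min / OT 0 h 0 min; Thu reg 7 h 36 min / OT 0 h 0 min; Fri reg 6 h 56 min / OT 0 h 0 min.
Totals: regular 27 h 13 min, overtime 0 h 0 min.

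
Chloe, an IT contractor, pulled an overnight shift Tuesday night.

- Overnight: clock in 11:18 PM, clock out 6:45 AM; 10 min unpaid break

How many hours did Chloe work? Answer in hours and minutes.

7 h 17 min

Overnight: 11:18 PM → midnight = 0 h 42 min; midnight → 6:45 AM = 6 h 45 min; span 7 h 27 min; less 10 min break → 7 h 17 min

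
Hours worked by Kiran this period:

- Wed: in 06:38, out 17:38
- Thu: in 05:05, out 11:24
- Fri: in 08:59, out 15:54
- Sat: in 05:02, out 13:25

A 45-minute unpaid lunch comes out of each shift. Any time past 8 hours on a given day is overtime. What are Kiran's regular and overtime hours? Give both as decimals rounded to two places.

Regular 27.37 hours, overtime 2.25 hours

Wed: 06:38–17:38 = 11 h 0 min; less 45 min break → 10 h 15 min
Thu: 05:05–11:24 = 6 h 19 min; less 45 min break → 5 h 34 min
Fri: 08:59–15:54 = 6 h 55 min; less 45 min break → 6 h 10 min
Sat: 05:02–13:25 = 8 h 23 min; less 45 min break → 7 h 38 min
Wed reg 8 h 0 min / OT 2 h 15 min; Thu reg 5 h 34 min / OT 0 h 0 min; Fri reg 6 h 10 min / OT 0 h 0 min; Sat reg 7 h 38 min / OT 0 h 0 min.
Totals: regular 27 h 22 min, overtime 2 h 15 min.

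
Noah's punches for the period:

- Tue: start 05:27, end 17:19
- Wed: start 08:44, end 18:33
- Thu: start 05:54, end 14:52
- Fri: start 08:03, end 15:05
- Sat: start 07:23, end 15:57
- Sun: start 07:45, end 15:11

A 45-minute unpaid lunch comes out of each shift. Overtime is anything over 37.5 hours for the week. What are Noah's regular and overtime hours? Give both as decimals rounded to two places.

Tue: 05:27–17:19 = 11 h 52 min; less 45 min break → 11 h 7 min
Wed: 08:44–18:33 = 9 h 49 min; less 45 min break → 9 h 4 min
Thu: 05:54–14:52 = 8 h 58 min; less 45 min break → 8 h 13 min
Fri: 08:03–15:05 = 7 h 2 min; less 45 min break → 6 h 17 min
Sat: 07:23–15:57 = 8 h 34 min; less 45 min break → 7 h 49 min
Sun: 07:45–15:11 = 7 h 26 min; less 45 min break → 6 h 41 min
Total worked: 49 h 11 min = 49.18 h.
Threshold 37.5 h → overtime 11 h 41 min, regular 37 h 30 min.

Regular 37.50 hours, overtime 11.68 hours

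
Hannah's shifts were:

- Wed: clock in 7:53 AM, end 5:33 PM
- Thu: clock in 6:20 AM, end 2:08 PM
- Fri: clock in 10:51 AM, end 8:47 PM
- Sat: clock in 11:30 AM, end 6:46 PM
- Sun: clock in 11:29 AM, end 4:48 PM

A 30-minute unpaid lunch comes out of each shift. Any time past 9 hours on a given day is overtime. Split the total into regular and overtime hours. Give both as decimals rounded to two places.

Wed: 7:53 AM–5:33 PM = 9 h 40 min; less 30 min break → 9 h 10 min
Thu: 6:20 AM–2:08 PM = 7 h 48 min; less 30 min break → 7 h 18 min
Fri: 10:51 AM–8:47 PM = 9 h 56 min; less 30 min break → 9 h 26 min
Sat: 11:30 AM–6:46 PM = 7 h 16 min; less 30 min break → 6 h 46 min
Sun: 11:29 AM–4:48 PM = 5 h 19 min; less 30 min break → 4 h 49 min
Wed reg 9 h 0 min / OT 0 h 10 min; Thu reg 7 h 18 min / OT 0 h 0 min; Fri reg 9 h 0 min / OT 0 h 26 min; Sat reg 6 h 46 min / OT 0 h 0 min; Sun reg 4 h 49 min / OT 0 h 0 min.
Totals: regular 36 h 53 min, overtime 0 h 36 min.

Regular 36.88 hours, overtime 0.60 hours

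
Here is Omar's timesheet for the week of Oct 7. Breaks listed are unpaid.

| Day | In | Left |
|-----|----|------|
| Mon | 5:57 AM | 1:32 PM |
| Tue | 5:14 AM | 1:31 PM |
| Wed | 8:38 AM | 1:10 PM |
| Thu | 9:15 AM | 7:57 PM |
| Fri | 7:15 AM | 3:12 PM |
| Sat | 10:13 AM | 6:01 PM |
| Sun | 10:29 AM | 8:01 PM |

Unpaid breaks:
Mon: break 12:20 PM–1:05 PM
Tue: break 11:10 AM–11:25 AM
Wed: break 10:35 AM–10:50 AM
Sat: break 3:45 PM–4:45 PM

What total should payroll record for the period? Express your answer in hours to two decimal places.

Mon: 5:57 AM–1:32 PM = 7 h 35 min; less 45 min break → 6 h 50 min
Tue: 5:14 AM–1:31 PM = 8 h 17 min; less 15 min break → 8 h 2 min
Wed: 8:38 AM–1:10 PM = 4 h 32 min; less 15 min break → 4 h 17 min
Thu: 9:15 AM–7:57 PM = 10 h 42 min
Fri: 7:15 AM–3:12 PM = 7 h 57 min
Sat: 10:13 AM–6:01 PM = 7 h 48 min; less 60 min break → 6 h 48 min
Sun: 10:29 AM–8:01 PM = 9 h 32 min
Total: 6 h 50 min + 8 h 2 min + 4 h 17 min + 10 h 42 min + 7 h 57 min + 6 h 48 min + 9 h 32 min = 54 h 8 min.

54.13 hours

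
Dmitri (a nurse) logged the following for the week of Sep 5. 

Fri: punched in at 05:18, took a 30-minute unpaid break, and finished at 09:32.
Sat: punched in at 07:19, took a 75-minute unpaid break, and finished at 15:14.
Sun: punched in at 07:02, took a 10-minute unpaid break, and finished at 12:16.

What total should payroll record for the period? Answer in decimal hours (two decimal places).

15.47 hours

Fri: 05:18–09:32 = 4 h 14 min; less 30 min break → 3 h 44 min
Sat: 07:19–15:14 = 7 h 55 min; less 75 min break → 6 h 40 min
Sun: 07:02–12:16 = 5 h 14 min; less 10 min break → 5 h 4 min
Total: 3 h 44 min + 6 h 40 min + 5 h 4 min = 15 h 28 min.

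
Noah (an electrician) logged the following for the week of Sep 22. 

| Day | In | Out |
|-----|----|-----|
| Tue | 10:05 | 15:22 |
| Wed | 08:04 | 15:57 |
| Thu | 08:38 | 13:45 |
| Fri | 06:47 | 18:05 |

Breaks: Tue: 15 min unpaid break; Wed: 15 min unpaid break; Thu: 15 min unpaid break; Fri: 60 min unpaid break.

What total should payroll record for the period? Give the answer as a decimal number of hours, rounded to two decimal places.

Tue: 10:05–15:22 = 5 h 17 min; less 15 min break → 5 h 2 min
Wed: 08:04–15:57 = 7 h 53 min; less 15 min break → 7 h 38 min
Thu: 08:38–13:45 = 5 h 7 min; less 15 min break → 4 h 52 min
Fri: 06:47–18:05 = 11 h 18 min; less 60 min break → 10 h 18 min
Total: 5 h 2 min + 7 h 38 min + 4 h 52 min + 10 h 18 min = 27 h 50 min.

27.83 hours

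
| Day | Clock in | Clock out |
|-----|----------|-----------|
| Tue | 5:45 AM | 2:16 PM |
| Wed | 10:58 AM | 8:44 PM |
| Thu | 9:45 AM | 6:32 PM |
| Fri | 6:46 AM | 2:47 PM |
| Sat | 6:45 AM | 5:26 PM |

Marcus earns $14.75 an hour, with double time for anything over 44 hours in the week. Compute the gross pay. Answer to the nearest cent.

Tue: 5:45 AM–2:16 PM = 8 h 31 min
Wed: 10:58 AM–8:44 PM = 9 h 46 min
Thu: 9:45 AM–6:32 PM = 8 h 47 min
Fri: 6:46 AM–2:47 PM = 8 h 1 min
Sat: 6:45 AM–5:26 PM = 10 h 41 min
Total worked: 45 h 46 min = 2746 min.
Regular 44 h 0 min = 2640 min at $14.75/h; overtime 1 h 46 min = 106 min at $29.50/h.
Pay = (2640 × $14.75 + 106 × $29.50) ÷ 60 = $701.12.

$701.12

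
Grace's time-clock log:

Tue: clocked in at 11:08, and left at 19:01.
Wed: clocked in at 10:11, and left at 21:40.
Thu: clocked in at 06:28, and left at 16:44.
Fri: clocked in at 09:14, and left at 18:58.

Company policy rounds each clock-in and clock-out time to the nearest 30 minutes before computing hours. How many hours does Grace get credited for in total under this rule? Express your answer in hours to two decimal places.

Tue: in 11:08→11:00, out 19:01→19:00; 8 h 0 min
Wed: in 10:11→10:00, out 21:40→21:30; 11 h 30 min
Thu: in 06:28→06:30, out 16:44→16:30; 10 h 0 min
Fri: in 09:14→09:00, out 18:58→19:00; 10 h 0 min
Total credited: 39 h 30 min.

39.50 hours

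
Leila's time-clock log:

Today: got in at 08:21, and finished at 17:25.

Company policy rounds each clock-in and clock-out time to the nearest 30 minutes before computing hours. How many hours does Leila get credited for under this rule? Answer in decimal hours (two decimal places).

Today: in 08:21→08:30, out 17:25→17:30; 9 h 0 min

9.00 hours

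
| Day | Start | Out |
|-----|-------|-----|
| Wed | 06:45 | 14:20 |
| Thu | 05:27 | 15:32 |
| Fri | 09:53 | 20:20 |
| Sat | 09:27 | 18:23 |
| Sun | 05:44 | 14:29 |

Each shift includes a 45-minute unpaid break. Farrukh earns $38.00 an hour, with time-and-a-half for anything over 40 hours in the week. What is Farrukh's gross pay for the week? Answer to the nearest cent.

Wed: 06:45–14:20 = 7 h 35 min; less 45 min break → 6 h 50 min
Thu: 05:27–15:32 = 10 h 5 min; less 45 min break → 9 h 20 min
Fri: 09:53–20:20 = 10 h 27 min; less 45 min break → 9 h 42 min
Sat: 09:27–18:23 = 8 h 56 min; less 45 min break → 8 h 11 min
Sun: 05:44–14:29 = 8 h 45 min; less 45 min break → 8 h 0 min
Total worked: 42 h 3 min = 2523 min.
Regular 40 h 0 min = 2400 min at $38.00/h; overtime 2 h 3 min = 123 min at $57.00/h.
Pay = (2400 × $38.00 + 123 × $57.00) ÷ 60 = $1636.85.

$1636.85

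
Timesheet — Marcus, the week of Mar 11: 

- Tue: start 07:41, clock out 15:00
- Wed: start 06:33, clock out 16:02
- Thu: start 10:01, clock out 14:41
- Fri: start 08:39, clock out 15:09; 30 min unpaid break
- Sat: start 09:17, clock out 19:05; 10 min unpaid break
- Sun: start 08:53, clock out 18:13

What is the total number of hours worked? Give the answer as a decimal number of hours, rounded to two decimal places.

46.43 hours

Tue: 07:41–15:00 = 7 h 19 min
Wed: 06:33–16:02 = 9 h 29 min
Thu: 10:01–14:41 = 4 h 40 min
Fri: 08:39–15:09 = 6 h 30 min; less 30 min break → 6 h 0 min
Sat: 09:17–19:05 = 9 h 48 min; less 10 min break → 9 h 38 min
Sun: 08:53–18:13 = 9 h 20 min
Total: 7 h 19 min + 9 h 29 min + 4 h 40 min + 6 h 0 min + 9 h 38 min + 9 h 20 min = 46 h 26 min.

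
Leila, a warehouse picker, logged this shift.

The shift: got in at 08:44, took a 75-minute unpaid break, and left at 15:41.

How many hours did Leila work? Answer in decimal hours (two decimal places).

5.70 hours

The shift: 08:44–15:41 = 6 h 57 min; less 75 min break → 5 h 42 min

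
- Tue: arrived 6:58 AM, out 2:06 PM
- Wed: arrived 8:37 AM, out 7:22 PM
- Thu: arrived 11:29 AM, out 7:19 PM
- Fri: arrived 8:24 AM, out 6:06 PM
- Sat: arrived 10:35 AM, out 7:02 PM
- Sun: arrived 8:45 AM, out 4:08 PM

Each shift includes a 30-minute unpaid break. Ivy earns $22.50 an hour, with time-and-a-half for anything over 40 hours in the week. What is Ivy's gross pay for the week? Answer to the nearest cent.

Tue: 6:58 AM–2:06 PM = 7 h 8 min; less 30 min break → 6 h 38 min
Wed: 8:37 AM–7:22 PM = 10 h 45 min; less 30 min break → 10 h 15 min
Thu: 11:29 AM–7:19 PM = 7 h 50 min; less 30 min break → 7 h 20 min
Fri: 8:24 AM–6:06 PM = 9 h 42 min; less 30 min break → 9 h 12 min
Sat: 10:35 AM–7:02 PM = 8 h 27 min; less 30 min break → 7 h 57 min
Sun: 8:45 AM–4:08 PM = 7 h 23 min; less 30 min break → 6 h 53 min
Total worked: 48 h 15 min = 2895 min.
Regular 40 h 0 min = 2400 min at $22.50/h; overtime 8 h 15 min = 495 min at $33.75/h.
Pay = (2400 × $22.50 + 495 × $33.75) ÷ 60 = $1178.44.

$1178.44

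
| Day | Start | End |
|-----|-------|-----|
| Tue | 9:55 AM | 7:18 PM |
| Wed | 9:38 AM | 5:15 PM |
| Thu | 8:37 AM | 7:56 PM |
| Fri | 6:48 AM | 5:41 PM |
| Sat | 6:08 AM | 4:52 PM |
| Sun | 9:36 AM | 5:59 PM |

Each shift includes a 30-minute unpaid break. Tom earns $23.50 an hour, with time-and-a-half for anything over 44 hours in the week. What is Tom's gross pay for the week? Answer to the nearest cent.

Tue: 9:55 AM–7:18 PM = 9 h 23 min; less 30 min break → 8 h 53 min
Wed: 9:38 AM–5:15 PM = 7 h 37 min; less 30 min break → 7 h 7 min
Thu: 8:37 AM–7:56 PM = 11 h 19 min; less 30 min break → 10 h 49 min
Fri: 6:48 AM–5:41 PM = 10 h 53 min; less 30 min break → 10 h 23 min
Sat: 6:08 AM–4:52 PM = 10 h 44 min; less 30 min break → 10 h 14 min
Sun: 9:36 AM–5:59 PM = 8 h 23 min; less 30 min break → 7 h 53 min
Total worked: 55 h 19 min = 3319 min.
Regular 44 h 0 min = 2640 min at $23.50/h; overtime 11 h 19 min = 679 min at $35.25/h.
Pay = (2640 × $23.50 + 679 × $35.25) ÷ 60 = $1432.91.

$1432.91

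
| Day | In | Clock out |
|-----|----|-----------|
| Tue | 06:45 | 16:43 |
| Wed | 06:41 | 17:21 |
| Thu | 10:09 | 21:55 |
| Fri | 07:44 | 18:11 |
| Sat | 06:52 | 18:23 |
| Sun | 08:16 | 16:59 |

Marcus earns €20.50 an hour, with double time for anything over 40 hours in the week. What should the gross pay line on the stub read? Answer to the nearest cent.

€1766.42

Tue: 06:45–16:43 = 9 h 58 min
Wed: 06:41–17:21 = 10 h 40 min
Thu: 10:09–21:55 = 11 h 46 min
Fri: 07:44–18:11 = 10 h 27 min
Sat: 06:52–18:23 = 11 h 31 min
Sun: 08:16–16:59 = 8 h 43 min
Total worked: 63 h 5 min = 3785 min.
Regular 40 h 0 min = 2400 min at €20.50/h; overtime 23 h 5 min = 1385 min at €41.00/h.
Pay = (2400 × €20.50 + 1385 × €41.00) ÷ 60 = €1766.42.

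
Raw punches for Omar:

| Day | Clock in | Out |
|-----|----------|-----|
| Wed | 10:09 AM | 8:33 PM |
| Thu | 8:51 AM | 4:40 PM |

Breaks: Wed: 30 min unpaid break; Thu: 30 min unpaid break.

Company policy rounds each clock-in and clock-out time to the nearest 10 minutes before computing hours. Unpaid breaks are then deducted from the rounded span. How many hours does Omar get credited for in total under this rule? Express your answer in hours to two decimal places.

Wed: in 10:09 AM→10:10 AM, out 8:33 PM→8:30 PM; 10 h 20 min − 30 min = 9 h 50 min
Thu: in 8:51 AM→8:50 AM, out 4:40 PM→4:40 PM; 7 h 50 min − 30 min = 7 h 20 min
Total credited: 17 h 10 min.

17.17 hours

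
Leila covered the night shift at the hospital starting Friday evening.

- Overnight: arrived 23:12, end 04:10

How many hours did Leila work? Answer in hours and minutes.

Overnight: 23:12 → midnight = 0 h 48 min; midnight → 04:10 = 4 h 10 min; span 4 h 58 min

4 h 58 min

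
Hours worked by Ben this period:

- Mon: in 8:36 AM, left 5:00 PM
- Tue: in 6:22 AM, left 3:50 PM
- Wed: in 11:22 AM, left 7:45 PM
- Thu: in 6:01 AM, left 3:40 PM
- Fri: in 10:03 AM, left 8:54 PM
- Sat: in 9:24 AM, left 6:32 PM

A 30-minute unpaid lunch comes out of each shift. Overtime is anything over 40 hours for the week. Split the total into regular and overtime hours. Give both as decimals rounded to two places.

Mon: 8:36 AM–5:00 PM = 8 h 24 min; less 30 min break → 7 h 54 min
Tue: 6:22 AM–3:50 PM = 9 h 28 min; less 30 min break → 8 h 58 min
Wed: 11:22 AM–7:45 PM = 8 h 23 min; less 30 min break → 7 h 53 min
Thu: 6:01 AM–3:40 PM = 9 h 39 min; less 30 min break → 9 h 9 min
Fri: 10:03 AM–8:54 PM = 10 h 51 min; less 30 min break → 10 h 21 min
Sat: 9:24 AM–6:32 PM = 9 h 8 min; less 30 min break → 8 h 38 min
Total worked: 52 h 53 min = 52.88 h.
Threshold 40 h → overtime 12 h 53 min, regular 40 h 0 min.

Regular 40.00 hours, overtime 12.88 hours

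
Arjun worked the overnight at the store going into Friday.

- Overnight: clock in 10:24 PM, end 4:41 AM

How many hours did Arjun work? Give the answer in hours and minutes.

6 h 17 min

Overnight: 10:24 PM → midnight = 1 h 36 min; midnight → 4:41 AM = 4 h 41 min; span 6 h 17 min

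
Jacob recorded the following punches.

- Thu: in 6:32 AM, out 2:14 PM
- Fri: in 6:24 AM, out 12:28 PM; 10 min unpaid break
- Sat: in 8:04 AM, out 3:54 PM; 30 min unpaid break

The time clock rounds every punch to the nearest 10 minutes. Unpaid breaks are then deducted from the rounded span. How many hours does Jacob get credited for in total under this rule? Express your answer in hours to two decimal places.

21.00 hours

Thu: in 6:32 AM→6:30 AM, out 2:14 PM→2:10 PM; 7 h 40 min
Fri: in 6:24 AM→6:20 AM, out 12:28 PM→12:30 PM; 6 h 10 min − 10 min = 6 h 0 min
Sat: in 8:04 AM→8:00 AM, out 3:54 PM→3:50 PM; 7 h 50 min − 30 min = 7 h 20 min
Total credited: 21 h 0 min.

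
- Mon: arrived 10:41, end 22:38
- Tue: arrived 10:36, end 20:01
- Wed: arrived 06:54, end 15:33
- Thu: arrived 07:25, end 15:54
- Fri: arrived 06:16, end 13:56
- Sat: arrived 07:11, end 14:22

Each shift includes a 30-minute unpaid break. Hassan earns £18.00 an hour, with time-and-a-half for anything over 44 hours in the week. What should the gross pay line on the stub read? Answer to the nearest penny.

Mon: 10:41–22:38 = 11 h 57 min; less 30 min break → 11 h 27 min
Tue: 10:36–20:01 = 9 h 25 min; less 30 min break → 8 h 55 min
Wed: 06:54–15:33 = 8 h 39 min; less 30 min break → 8 h 9 min
Thu: 07:25–15:54 = 8 h 29 min; less 30 min break → 7 h 59 min
Fri: 06:16–13:56 = 7 h 40 min; less 30 min break → 7 h 10 min
Sat: 07:11–14:22 = 7 h 11 min; less 30 min break → 6 h 41 min
Total worked: 50 h 21 min = 3021 min.
Regular 44 h 0 min = 2640 min at £18.00/h; overtime 6 h 21 min = 381 min at £27.00/h.
Pay = (2640 × £18.00 + 381 × £27.00) ÷ 60 = £963.45.

£963.45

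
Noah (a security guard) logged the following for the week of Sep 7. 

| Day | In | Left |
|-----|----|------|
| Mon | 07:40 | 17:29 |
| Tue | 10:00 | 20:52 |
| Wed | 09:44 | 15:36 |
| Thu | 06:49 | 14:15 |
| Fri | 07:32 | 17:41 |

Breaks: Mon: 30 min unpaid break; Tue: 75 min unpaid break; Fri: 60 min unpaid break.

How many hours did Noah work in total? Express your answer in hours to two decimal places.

41.38 hours

Mon: 07:40–17:29 = 9 h 49 min; less 30 min break → 9 h 19 min
Tue: 10:00–20:52 = 10 h 52 min; less 75 min break → 9 h 37 min
Wed: 09:44–15:36 = 5 h 52 min
Thu: 06:49–14:15 = 7 h 26 min
Fri: 07:32–17:41 = 10 h 9 min; less 60 min break → 9 h 9 min
Total: 9 h 19 min + 9 h 37 min + 5 h 52 min + 7 h 26 min + 9 h 9 min = 41 h 23 min.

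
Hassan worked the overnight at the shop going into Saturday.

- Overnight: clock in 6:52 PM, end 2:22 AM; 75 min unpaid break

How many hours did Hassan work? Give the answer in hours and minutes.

6 h 15 min

Overnight: 6:52 PM → midnight = 5 h 8 min; midnight → 2:22 AM = 2 h 22 min; span 7 h 30 min; less 75 min break → 6 h 15 min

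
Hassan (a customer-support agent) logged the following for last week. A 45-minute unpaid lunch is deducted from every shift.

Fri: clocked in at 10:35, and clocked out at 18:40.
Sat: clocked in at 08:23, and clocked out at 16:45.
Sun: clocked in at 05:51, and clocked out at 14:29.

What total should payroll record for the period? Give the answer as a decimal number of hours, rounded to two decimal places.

Fri: 10:35–18:40 = 8 h 5 min; less 45 min break → 7 h 20 min
Sat: 08:23–16:45 = 8 h 22 min; less 45 min break → 7 h 37 min
Sun: 05:51–14:29 = 8 h 38 min; less 45 min break → 7 h 53 min
Total: 7 h 20 min + 7 h 37 min + 7 h 53 min = 22 h 50 min.

22.83 hours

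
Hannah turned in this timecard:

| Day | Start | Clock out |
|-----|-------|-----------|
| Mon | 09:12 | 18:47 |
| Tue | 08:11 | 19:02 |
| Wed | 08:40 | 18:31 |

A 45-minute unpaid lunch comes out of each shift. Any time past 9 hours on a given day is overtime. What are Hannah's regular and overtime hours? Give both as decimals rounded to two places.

Regular 26.83 hours, overtime 1.20 hours

Mon: 09:12–18:47 = 9 h 35 min; less 45 min break → 8 h 50 min
Tue: 08:11–19:02 = 10 h 51 min; less 45 min break → 10 h 6 min
Wed: 08:40–18:31 = 9 h 51 min; less 45 min break → 9 h 6 min
Mon reg 8 h 50 min / OT 0 h 0 min; Tue reg 9 h 0 min / OT 1 h 6 min; Wed reg 9 h 0 min / OT 0 h 6 min.
Totals: regular 26 h 50 min, overtime 1 h 12 min.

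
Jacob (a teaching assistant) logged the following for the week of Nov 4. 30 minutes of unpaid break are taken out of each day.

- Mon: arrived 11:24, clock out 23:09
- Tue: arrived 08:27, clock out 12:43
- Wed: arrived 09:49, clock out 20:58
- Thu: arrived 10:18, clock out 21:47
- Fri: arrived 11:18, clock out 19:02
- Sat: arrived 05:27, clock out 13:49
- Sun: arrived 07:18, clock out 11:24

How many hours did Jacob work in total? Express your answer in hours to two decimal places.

55.35 hours

Mon: 11:24–23:09 = 11 h 45 min; less 30 min break → 11 h 15 min
Tue: 08:27–12:43 = 4 h 16 min; less 30 min break → 3 h 46 min
Wed: 09:49–20:58 = 11 h 9 min; less 30 min break → 10 h 39 min
Thu: 10:18–21:47 = 11 h 29 min; less 30 min break → 10 h 59 min
Fri: 11:18–19:02 = 7 h 44 min; less 30 min break → 7 h 14 min
Sat: 05:27–13:49 = 8 h 22 min; less 30 min break → 7 h 52 min
Sun: 07:18–11:24 = 4 h 6 min; less 30 min break → 3 h 36 min
Total: 11 h 15 min + 3 h 46 min + 10 h 39 min + 10 h 59 min + 7 h 14 min + 7 h 52 min + 3 h 36 min = 55 h 21 min.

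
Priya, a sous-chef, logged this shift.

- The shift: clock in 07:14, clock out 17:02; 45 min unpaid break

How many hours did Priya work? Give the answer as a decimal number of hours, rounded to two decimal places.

The shift: 07:14–17:02 = 9 h 48 min; less 45 min break → 9 h 3 min

9.05 hours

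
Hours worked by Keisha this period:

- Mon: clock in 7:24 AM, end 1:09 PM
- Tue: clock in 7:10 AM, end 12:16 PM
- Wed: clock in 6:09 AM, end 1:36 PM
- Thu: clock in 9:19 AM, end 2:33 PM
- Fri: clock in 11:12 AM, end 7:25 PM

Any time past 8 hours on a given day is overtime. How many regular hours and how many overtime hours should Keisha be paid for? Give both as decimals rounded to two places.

Mon: 7:24 AM–1:09 PM = 5 h 45 min
Tue: 7:10 AM–12:16 PM = 5 h 6 min
Wed: 6:09 AM–1:36 PM = 7 h 27 min
Thu: 9:19 AM–2:33 PM = 5 h 14 min
Fri: 11:12 AM–7:25 PM = 8 h 13 min
Mon reg 5 h 45 min / OT 0 h 0 min; Tue reg 5 h 6 min / OT 0 h 0 min; Wed reg 7 h 27 min / OT 0 h 0 min; Thu reg 5 h 14 min / OT 0 h 0 min; Fri reg 8 h 0 min / OT 0 h 13 min.
Totals: regular 31 h 32 min, overtime 0 h 13 min.

Regular 31.53 hours, overtime 0.22 hours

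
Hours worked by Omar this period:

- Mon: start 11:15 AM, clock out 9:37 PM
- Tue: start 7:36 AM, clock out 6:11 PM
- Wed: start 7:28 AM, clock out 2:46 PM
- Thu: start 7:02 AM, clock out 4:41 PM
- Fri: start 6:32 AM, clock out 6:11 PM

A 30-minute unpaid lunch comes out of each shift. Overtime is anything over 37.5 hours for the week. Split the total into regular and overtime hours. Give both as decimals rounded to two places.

Regular 37.50 hours, overtime 9.55 hours

Mon: 11:15 AM–9:37 PM = 10 h 22 min; less 30 min break → 9 h 52 min
Tue: 7:36 AM–6:11 PM = 10 h 35 min; less 30 min break → 10 h 5 min
Wed: 7:28 AM–2:46 PM = 7 h 18 min; less 30 min break → 6 h 48 min
Thu: 7:02 AM–4:41 PM = 9 h 39 min; less 30 min break → 9 h 9 min
Fri: 6:32 AM–6:11 PM = 11 h 39 min; less 30 min break → 11 h 9 min
Total worked: 47 h 3 min = 47.05 h.
Threshold 37.5 h → overtime 9 h 33 min, regular 37 h 30 min.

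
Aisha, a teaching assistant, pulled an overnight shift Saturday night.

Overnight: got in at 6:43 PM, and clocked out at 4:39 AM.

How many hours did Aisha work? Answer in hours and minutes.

9 h 56 min

Overnight: 6:43 PM → midnight = 5 h 17 min; midnight → 4:39 AM = 4 h 39 min; span 9 h 56 min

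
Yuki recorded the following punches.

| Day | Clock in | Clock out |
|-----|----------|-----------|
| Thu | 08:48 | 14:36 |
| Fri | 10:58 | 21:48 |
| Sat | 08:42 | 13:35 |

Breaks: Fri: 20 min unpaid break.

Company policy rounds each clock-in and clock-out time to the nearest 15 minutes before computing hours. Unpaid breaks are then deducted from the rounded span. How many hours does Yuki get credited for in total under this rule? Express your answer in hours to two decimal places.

Thu: in 08:48→08:45, out 14:36→14:30; 5 h 45 min
Fri: in 10:58→11:00, out 21:48→21:45; 10 h 45 min − 20 min = 10 h 25 min
Sat: in 08:42→08:45, out 13:35→13:30; 4 h 45 min
Total credited: 20 h 55 min.

20.92 hours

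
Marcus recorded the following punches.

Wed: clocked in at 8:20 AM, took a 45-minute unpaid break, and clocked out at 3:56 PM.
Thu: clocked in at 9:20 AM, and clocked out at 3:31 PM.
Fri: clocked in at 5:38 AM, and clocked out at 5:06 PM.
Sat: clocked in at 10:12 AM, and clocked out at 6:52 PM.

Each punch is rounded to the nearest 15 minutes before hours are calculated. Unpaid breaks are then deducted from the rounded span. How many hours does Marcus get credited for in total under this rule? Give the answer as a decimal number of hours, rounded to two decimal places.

Wed: in 8:20 AM→8:15 AM, out 3:56 PM→4:00 PM; 7 h 45 min − 45 min = 7 h 0 min
Thu: in 9:20 AM→9:15 AM, out 3:31 PM→3:30 PM; 6 h 15 min
Fri: in 5:38 AM→5:45 AM, out 5:06 PM→5:00 PM; 11 h 15 min
Sat: in 10:12 AM→10:15 AM, out 6:52 PM→6:45 PM; 8 h 30 min
Total credited: 33 h 0 min.

33.00 hours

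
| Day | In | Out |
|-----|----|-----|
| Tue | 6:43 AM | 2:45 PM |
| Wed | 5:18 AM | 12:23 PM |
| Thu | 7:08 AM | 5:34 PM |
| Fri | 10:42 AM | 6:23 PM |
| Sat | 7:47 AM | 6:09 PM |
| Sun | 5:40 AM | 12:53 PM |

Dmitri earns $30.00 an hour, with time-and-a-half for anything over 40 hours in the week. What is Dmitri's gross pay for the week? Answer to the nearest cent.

$1686.75

Tue: 6:43 AM–2:45 PM = 8 h 2 min
Wed: 5:18 AM–12:23 PM = 7 h 5 min
Thu: 7:08 AM–5:34 PM = 10 h 26 min
Fri: 10:42 AM–6:23 PM = 7 h 41 min
Sat: 7:47 AM–6:09 PM = 10 h 22 min
Sun: 5:40 AM–12:53 PM = 7 h 13 min
Total worked: 50 h 49 min = 3049 min.
Regular 40 h 0 min = 2400 min at $30.00/h; overtime 10 h 49 min = 649 min at $45.00/h.
Pay = (2400 × $30.00 + 649 × $45.00) ÷ 60 = $1686.75.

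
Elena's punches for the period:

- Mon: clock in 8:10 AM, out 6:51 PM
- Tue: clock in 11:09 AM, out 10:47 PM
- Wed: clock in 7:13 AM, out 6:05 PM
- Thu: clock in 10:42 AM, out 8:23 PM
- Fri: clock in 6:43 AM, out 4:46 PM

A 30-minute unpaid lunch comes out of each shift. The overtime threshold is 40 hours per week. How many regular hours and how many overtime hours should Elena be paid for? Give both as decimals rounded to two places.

Mon: 8:10 AM–6:51 PM = 10 h 41 min; less 30 min break → 10 h 11 min
Tue: 11:09 AM–10:47 PM = 11 h 38 min; less 30 min break → 11 h 8 min
Wed: 7:13 AM–6:05 PM = 10 h 52 min; less 30 min break → 10 h 22 min
Thu: 10:42 AM–8:23 PM = 9 h 41 min; less 30 min break → 9 h 11 min
Fri: 6:43 AM–4:46 PM = 10 h 3 min; less 30 min break → 9 h 33 min
Total worked: 50 h 25 min = 50.42 h.
Threshold 40 h → overtime 10 h 25 min, regular 40 h 0 min.

Regular 40.00 hours, overtime 10.42 hours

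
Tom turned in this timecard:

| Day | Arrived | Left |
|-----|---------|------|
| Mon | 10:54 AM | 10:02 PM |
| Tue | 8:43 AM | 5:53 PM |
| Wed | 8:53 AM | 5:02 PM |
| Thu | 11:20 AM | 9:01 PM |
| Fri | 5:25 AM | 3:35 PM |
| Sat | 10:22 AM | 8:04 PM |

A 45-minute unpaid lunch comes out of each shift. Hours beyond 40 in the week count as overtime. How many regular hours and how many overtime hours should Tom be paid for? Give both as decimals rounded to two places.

Mon: 10:54 AM–10:02 PM = 11 h 8 min; less 45 min break → 10 h 23 min
Tue: 8:43 AM–5:53 PM = 9 h 10 min; less 45 min break → 8 h 25 min
Wed: 8:53 AM–5:02 PM = 8 h 9 min; less 45 min break → 7 h 24 min
Thu: 11:20 AM–9:01 PM = 9 h 41 min; less 45 min break → 8 h 56 min
Fri: 5:25 AM–3:35 PM = 10 h 10 min; less 45 min break → 9 h 25 min
Sat: 10:22 AM–8:04 PM = 9 h 42 min; less 45 min break → 8 h 57 min
Total worked: 53 h 30 min = 53.50 h.
Threshold 40 h → overtime 13 h 30 min, regular 40 h 0 min.

Regular 40.00 hours, overtime 13.50 hours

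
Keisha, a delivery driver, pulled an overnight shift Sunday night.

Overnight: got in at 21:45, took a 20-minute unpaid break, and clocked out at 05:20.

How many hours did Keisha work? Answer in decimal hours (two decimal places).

7.25 hours

Overnight: 21:45 → midnight = 2 h 15 min; midnight → 05:20 = 5 h 20 min; span 7 h 35 min; less 20 min break → 7 h 15 min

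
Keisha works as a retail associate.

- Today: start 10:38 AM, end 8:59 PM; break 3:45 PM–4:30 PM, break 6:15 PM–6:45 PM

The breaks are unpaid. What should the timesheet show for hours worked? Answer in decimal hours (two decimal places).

Today: 10:38 AM–8:59 PM = 10 h 21 min; less 75 min break → 9 h 6 min

9.10 hours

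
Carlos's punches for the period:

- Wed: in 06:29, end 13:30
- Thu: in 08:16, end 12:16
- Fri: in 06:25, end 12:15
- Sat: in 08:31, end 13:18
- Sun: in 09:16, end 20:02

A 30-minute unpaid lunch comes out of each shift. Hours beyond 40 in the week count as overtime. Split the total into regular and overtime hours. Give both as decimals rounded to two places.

Regular 29.90 hours, overtime 0.00 hours

Wed: 06:29–13:30 = 7 h 1 min; less 30 min break → 6 h 31 min
Thu: 08:16–12:16 = 4 h 0 min; less 30 min break → 3 h 30 min
Fri: 06:25–12:15 = 5 h 50 min; less 30 min break → 5 h 20 min
Sat: 08:31–13:18 = 4 h 47 min; less 30 min break → 4 h 17 min
Sun: 09:16–20:02 = 10 h 46 min; less 30 min break → 10 h 16 min
Total worked: 29 h 54 min = 29.90 h.
Threshold 40 h → overtime 0 h 0 min, regular 29 h 54 min.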